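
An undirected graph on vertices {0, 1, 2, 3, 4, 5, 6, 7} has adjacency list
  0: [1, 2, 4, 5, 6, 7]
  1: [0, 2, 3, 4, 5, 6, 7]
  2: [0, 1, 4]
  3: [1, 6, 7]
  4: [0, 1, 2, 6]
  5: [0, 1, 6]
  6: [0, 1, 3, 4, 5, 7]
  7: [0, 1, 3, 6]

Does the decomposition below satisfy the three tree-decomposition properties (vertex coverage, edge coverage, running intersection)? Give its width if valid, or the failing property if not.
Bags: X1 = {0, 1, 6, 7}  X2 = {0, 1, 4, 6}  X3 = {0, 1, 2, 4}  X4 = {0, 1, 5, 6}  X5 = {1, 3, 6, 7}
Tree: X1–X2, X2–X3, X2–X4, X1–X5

Yes; width 3.

Every vertex of G appears in some bag (union = {0, 1, 2, 3, 4, 5, 6, 7}); every edge is covered by a bag; and for each vertex v the set of bags containing v is connected in the bag tree. The decomposition is therefore valid. The largest bag has 4 vertices, so the width is 3.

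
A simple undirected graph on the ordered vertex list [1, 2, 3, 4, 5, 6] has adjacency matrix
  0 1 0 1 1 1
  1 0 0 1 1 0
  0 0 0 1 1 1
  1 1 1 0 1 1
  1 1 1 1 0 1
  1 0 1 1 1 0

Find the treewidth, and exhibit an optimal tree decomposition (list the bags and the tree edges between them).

Treewidth 3.
One such decomposition:
Bags: B1 = {1, 2, 4, 5}  B2 = {1, 4, 5, 6}  B3 = {3, 4, 5, 6}
Tree: B1–B2, B2–B3

Every bag has size at most 4, so the width is 4 − 1 = 3 and tw(G) ≤ 3. For the lower bound, the 4 vertices {1, 2, 4, 5} are pairwise adjacent, and any tree decomposition puts a clique entirely inside one bag — forcing width ≥ 3. Hence tw(G) = 3 exactly.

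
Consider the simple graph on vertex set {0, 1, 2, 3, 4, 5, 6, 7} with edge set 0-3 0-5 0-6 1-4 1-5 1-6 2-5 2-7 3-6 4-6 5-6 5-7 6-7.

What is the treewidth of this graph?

2

A width-2 tree decomposition is:
Bags: B1 = {1, 5, 6}  B2 = {5, 6, 7}  B3 = {2, 5, 7}  B4 = {0, 5, 6}  B5 = {1, 4, 6}  B6 = {0, 3, 6}
Tree: B1–B2, B2–B3, B2–B4, B1–B5, B4–B6
Each bag holds 3 vertices, so the decomposition has width 2, which upper-bounds the treewidth. For the lower bound, the 3 vertices {2, 5, 7} are pairwise adjacent, and any tree decomposition puts a clique entirely inside one bag — forcing width ≥ 2. The upper and lower bounds meet at 2, so that is the treewidth.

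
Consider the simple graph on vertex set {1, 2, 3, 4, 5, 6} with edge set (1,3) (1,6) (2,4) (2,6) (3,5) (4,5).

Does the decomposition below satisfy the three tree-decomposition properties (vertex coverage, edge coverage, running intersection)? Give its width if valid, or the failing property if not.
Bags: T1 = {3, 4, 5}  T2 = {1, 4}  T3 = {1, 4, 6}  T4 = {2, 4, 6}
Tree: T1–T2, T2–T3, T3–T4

No — edge (3,1) lies in no bag.

A tree decomposition must satisfy three properties: every vertex lies in some bag; for every edge, both endpoints lie together in some bag; and for every vertex, the bags containing it form a connected subtree. Here edge (3,1) lies in no bag, so the decomposition is invalid.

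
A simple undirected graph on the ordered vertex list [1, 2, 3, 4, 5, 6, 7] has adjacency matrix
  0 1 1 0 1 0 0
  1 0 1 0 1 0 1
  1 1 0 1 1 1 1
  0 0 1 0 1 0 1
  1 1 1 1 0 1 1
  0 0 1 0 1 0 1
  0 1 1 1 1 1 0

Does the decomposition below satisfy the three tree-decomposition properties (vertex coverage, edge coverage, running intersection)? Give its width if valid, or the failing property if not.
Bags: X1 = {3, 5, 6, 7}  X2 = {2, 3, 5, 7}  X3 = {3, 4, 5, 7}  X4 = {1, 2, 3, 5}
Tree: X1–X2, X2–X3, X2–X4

Vertex coverage: the bags together contain {1, 2, 3, 4, 5, 6, 7}, the full vertex set. Edge coverage: each edge of G has both endpoints in at least one bag. Running intersection: for every vertex, the bags containing it form a connected subtree. All three properties hold, so this is a valid tree decomposition of width max|bag| − 1 = 3, and hence tw(G) ≤ 3.

Yes; width 3.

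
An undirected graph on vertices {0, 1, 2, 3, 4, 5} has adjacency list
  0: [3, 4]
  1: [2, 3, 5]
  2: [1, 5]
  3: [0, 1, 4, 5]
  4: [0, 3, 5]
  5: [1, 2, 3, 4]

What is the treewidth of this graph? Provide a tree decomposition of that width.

The largest bag has 3 vertices, giving width 2; this decomposition certifies tw(G) ≤ 2. Conversely, {1, 2, 5} is a clique of size 3, and the vertices of any clique must share a bag in every tree decomposition; so some bag has ≥ 3 vertices and tw(G) ≥ 2. Therefore the treewidth is 2.

Treewidth 2.
One such decomposition:
Bags: B1 = {0, 3, 4}  B2 = {3, 4, 5}  B3 = {1, 3, 5}  B4 = {1, 2, 5}
Tree: B1–B2, B2–B3, B3–B4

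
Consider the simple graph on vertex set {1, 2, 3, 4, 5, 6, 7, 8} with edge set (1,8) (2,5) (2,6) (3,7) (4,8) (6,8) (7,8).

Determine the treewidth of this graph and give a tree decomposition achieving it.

Treewidth 1.
Bags: B1 = {6, 8}  B2 = {2, 6}  B3 = {4, 8}  B4 = {1, 8}  B5 = {7, 8}  B6 = {3, 7}  B7 = {2, 5}
Tree: B1–B2, B1–B3, B1–B4, B1–B5, B5–B6, B2–B7

Every bag has size at most 2, so the width is 2 − 1 = 1 and tw(G) ≤ 1. G has an edge, so its treewidth is at least 1. The upper and lower bounds meet at 1, so that is the treewidth.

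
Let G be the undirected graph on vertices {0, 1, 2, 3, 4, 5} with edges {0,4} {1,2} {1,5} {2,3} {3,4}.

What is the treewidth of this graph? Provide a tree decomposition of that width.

Every bag has size at most 2, so the width is 2 − 1 = 1 and tw(G) ≤ 1. G has an edge, so its treewidth is at least 1. Combining the bounds, tw(G) = 1.

Treewidth 1.
One such decomposition:
Bags: B1 = {1, 5}  B2 = {1, 2}  B3 = {2, 3}  B4 = {3, 4}  B5 = {0, 4}
Tree: B1–B2, B2–B3, B3–B4, B4–B5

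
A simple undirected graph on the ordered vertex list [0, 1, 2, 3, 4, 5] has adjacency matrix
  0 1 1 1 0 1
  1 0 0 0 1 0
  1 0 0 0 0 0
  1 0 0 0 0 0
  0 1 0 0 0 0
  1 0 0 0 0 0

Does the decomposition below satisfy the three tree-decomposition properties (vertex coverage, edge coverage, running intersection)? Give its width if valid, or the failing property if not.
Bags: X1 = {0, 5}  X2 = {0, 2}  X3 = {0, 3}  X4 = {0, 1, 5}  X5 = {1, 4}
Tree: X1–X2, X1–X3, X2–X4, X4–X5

A tree decomposition must satisfy three properties: every vertex lies in some bag; for every edge, both endpoints lie together in some bag; and for every vertex, the bags containing it form a connected subtree. Here bags containing vertex 5 are not connected in the tree, so the decomposition is invalid.

No — bags containing vertex 5 are not connected in the tree.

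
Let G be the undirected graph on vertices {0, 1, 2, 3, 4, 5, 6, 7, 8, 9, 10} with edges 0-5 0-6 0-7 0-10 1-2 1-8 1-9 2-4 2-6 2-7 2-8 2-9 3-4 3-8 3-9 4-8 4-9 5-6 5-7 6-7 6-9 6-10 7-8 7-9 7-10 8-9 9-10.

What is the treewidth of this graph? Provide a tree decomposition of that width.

Treewidth 3.
One such decomposition:
Bags: B1 = {6, 7, 9, 10}  B2 = {2, 6, 7, 9}  B3 = {0, 6, 7, 10}  B4 = {2, 7, 8, 9}  B5 = {2, 4, 8, 9}  B6 = {0, 5, 6, 7}  B7 = {1, 2, 8, 9}  B8 = {3, 4, 8, 9}
Tree: B1–B2, B1–B3, B2–B4, B4–B5, B3–B6, B4–B7, B5–B8

Every bag has size at most 4, so the width is 4 − 1 = 3 and tw(G) ≤ 3. On the other hand G contains the 4-clique {0, 6, 7, 10}. A clique must lie in a single bag of any decomposition, so no decomposition can have width below 3. Therefore the treewidth is 3.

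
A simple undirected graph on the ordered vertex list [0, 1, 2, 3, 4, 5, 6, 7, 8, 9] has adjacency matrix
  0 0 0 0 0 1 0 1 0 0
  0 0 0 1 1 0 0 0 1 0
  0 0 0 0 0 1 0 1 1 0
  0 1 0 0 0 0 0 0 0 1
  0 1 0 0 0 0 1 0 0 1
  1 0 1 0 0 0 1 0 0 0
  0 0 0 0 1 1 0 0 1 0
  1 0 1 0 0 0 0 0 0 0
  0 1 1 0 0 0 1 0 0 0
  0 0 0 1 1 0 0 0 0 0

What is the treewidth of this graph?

2

A width-2 tree decomposition is:
Bags: B1 = {0, 5, 7}  B2 = {2, 5, 7}  B3 = {2, 5, 6}  B4 = {2, 6, 8}  B5 = {4, 6, 8}  B6 = {1, 4, 8}  B7 = {1, 4, 9}  B8 = {1, 3, 9}
Tree: B1–B2, B2–B3, B3–B4, B4–B5, B5–B6, B6–B7, B7–B8
Every bag has size at most 3, so the width is 3 − 1 = 2 and tw(G) ≤ 2. The edges 0–7–2–5–0 form a cycle, so G is not a tree and its treewidth is at least 2. Combining the bounds, tw(G) = 2.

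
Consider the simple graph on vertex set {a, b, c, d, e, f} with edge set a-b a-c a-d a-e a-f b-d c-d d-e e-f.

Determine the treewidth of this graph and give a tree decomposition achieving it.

Treewidth 2.
One such decomposition:
Bags: B1 = {a, b, d}  B2 = {a, d, e}  B3 = {a, c, d}  B4 = {a, e, f}
Tree: B1–B2, B1–B3, B2–B4

Every bag has size at most 3, so the width is 3 − 1 = 2 and tw(G) ≤ 2. For the lower bound, the 3 vertices {a, d, e} are pairwise adjacent, and any tree decomposition puts a clique entirely inside one bag — forcing width ≥ 2. Hence tw(G) = 2 exactly.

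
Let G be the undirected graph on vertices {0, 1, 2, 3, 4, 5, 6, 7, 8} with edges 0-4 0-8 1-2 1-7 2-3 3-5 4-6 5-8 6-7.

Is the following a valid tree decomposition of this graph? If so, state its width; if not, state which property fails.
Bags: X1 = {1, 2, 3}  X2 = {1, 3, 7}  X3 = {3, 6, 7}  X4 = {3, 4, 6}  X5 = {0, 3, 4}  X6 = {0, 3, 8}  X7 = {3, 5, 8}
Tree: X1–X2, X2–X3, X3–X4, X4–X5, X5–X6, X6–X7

Yes; width 2.

Every vertex of G appears in some bag (union = {0, 1, 2, 3, 4, 5, 6, 7, 8}); every edge is covered by a bag; and for each vertex v the set of bags containing v is connected in the bag tree. The decomposition is therefore valid. The largest bag has 3 vertices, so the width is 2.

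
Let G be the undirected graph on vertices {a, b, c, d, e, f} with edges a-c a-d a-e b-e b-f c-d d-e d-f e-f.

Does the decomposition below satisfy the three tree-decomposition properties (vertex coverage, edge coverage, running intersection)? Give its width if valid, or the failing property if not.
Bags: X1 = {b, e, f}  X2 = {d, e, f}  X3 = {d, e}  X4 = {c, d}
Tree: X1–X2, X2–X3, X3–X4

A tree decomposition must satisfy three properties: every vertex lies in some bag; for every edge, both endpoints lie together in some bag; and for every vertex, the bags containing it form a connected subtree. Here vertex a appears in no bag, so the decomposition is invalid.

No — vertex a appears in no bag.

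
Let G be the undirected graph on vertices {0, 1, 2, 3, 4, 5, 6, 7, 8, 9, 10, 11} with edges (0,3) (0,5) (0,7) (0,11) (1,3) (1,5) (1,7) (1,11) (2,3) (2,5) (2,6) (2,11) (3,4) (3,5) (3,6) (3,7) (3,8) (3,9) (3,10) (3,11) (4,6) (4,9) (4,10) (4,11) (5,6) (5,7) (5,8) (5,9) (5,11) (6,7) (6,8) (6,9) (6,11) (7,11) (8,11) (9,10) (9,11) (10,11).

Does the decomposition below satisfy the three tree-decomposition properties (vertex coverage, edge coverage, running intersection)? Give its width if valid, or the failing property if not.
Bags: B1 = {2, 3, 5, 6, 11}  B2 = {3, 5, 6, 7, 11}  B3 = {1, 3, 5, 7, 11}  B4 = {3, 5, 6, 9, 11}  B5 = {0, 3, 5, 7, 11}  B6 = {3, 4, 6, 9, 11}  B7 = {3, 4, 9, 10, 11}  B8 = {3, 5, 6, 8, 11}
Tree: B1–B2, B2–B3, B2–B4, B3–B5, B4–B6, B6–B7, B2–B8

Yes; width 4.

Vertex coverage: the bags together contain {0, 1, 2, 3, 4, 5, 6, 7, 8, 9, 10, 11}, the full vertex set. Edge coverage: each edge of G has both endpoints in at least one bag. Running intersection: for every vertex, the bags containing it form a connected subtree. All three properties hold, so this is a valid tree decomposition of width max|bag| − 1 = 4, and hence tw(G) ≤ 4.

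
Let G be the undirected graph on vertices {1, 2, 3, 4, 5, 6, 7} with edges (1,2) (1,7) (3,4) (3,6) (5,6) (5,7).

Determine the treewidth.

1

A width-1 tree decomposition is:
Bags: B1 = {1, 2}  B2 = {1, 7}  B3 = {5, 7}  B4 = {5, 6}  B5 = {3, 6}  B6 = {3, 4}
Tree: B1–B2, B2–B3, B3–B4, B4–B5, B5–B6
The largest bag has 2 vertices, giving width 1; this decomposition certifies tw(G) ≤ 1. G has an edge, so its treewidth is at least 1. The upper and lower bounds meet at 1, so that is the treewidth.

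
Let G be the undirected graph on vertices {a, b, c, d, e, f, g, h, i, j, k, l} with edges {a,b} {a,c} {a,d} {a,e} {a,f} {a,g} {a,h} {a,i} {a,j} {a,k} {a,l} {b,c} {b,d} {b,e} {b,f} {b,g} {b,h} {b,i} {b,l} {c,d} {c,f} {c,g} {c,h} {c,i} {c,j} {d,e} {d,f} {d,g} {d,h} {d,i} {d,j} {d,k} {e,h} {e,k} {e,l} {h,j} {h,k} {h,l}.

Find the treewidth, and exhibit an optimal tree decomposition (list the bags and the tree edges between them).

Each bag holds 5 vertices, so the decomposition has width 4, which upper-bounds the treewidth. On the other hand G contains the 5-clique {a, c, d, h, j}. A clique must lie in a single bag of any decomposition, so no decomposition can have width below 4. Therefore the treewidth is 4.

Treewidth 4.
One such decomposition:
Bags: B1 = {a, b, d, e, h}  B2 = {a, b, c, d, h}  B3 = {a, d, e, h, k}  B4 = {a, b, c, d, i}  B5 = {a, c, d, h, j}  B6 = {a, b, e, h, l}  B7 = {a, b, c, d, f}  B8 = {a, b, c, d, g}
Tree: B1–B2, B1–B3, B2–B4, B2–B5, B1–B6, B2–B7, B4–B8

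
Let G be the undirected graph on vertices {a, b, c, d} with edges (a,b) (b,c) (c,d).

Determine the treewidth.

1

A width-1 tree decomposition is:
Bags: B1 = {c, d}  B2 = {b, c}  B3 = {a, b}
Tree: B1–B2, B2–B3
Every bag has size at most 2, so the width is 2 − 1 = 1 and tw(G) ≤ 1. Any graph with an edge has treewidth ≥ 1, and G has the edge d–c. Therefore the treewidth is 1.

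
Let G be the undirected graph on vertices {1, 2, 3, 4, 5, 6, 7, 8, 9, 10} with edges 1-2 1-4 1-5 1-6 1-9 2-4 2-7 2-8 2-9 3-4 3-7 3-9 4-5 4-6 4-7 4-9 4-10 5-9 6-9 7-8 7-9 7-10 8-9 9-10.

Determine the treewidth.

A width-3 tree decomposition is:
Bags: B1 = {1, 2, 4, 9}  B2 = {2, 4, 7, 9}  B3 = {3, 4, 7, 9}  B4 = {1, 4, 5, 9}  B5 = {1, 4, 6, 9}  B6 = {2, 7, 8, 9}  B7 = {4, 7, 9, 10}
Tree: B1–B2, B2–B3, B1–B4, B1–B5, B2–B6, B2–B7
Each bag holds 4 vertices, so the decomposition has width 3, which upper-bounds the treewidth. On the other hand G contains the 4-clique {2, 7, 8, 9}. A clique must lie in a single bag of any decomposition, so no decomposition can have width below 3. Therefore the treewidth is 3.

3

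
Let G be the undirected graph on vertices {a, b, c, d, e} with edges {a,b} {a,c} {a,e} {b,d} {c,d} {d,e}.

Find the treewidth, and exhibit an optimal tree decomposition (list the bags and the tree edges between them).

Treewidth 2.
One optimal decomposition is:
Bags: B1 = {a, d, e}  B2 = {a, b, d}  B3 = {a, c, d}
Tree: B1–B2, B2–B3

Each bag holds 3 vertices, so the decomposition has width 2, which upper-bounds the treewidth. Since e–a–b–d–e is a cycle in G, G is not acyclic. Forests are exactly the graphs of treewidth ≤ 1, so tw(G) ≥ 2. Hence tw(G) = 2 exactly.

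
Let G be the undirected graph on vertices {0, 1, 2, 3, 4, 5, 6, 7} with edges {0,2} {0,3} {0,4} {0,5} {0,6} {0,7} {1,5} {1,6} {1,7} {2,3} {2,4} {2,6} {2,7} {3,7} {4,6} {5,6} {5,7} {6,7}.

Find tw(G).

3

A width-3 tree decomposition is:
Bags: B1 = {0, 2, 6, 7}  B2 = {0, 5, 6, 7}  B3 = {0, 2, 4, 6}  B4 = {1, 5, 6, 7}  B5 = {0, 2, 3, 7}
Tree: B1–B2, B1–B3, B2–B4, B1–B5
The largest bag has 4 vertices, giving width 3; this decomposition certifies tw(G) ≤ 3. For the lower bound, the 4 vertices {0, 2, 3, 7} are pairwise adjacent, and any tree decomposition puts a clique entirely inside one bag — forcing width ≥ 3. Hence tw(G) = 3 exactly.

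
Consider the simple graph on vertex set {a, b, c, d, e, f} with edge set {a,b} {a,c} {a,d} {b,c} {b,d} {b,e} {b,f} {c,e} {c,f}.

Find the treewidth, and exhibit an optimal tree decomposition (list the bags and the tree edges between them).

Every bag has size at most 3, so the width is 3 − 1 = 2 and tw(G) ≤ 2. For the lower bound, the 3 vertices {a, b, d} are pairwise adjacent, and any tree decomposition puts a clique entirely inside one bag — forcing width ≥ 2. The upper and lower bounds meet at 2, so that is the treewidth.

Treewidth 2.
Bags: B1 = {b, c, e}  B2 = {a, b, c}  B3 = {a, b, d}  B4 = {b, c, f}
Tree: B1–B2, B2–B3, B1–B4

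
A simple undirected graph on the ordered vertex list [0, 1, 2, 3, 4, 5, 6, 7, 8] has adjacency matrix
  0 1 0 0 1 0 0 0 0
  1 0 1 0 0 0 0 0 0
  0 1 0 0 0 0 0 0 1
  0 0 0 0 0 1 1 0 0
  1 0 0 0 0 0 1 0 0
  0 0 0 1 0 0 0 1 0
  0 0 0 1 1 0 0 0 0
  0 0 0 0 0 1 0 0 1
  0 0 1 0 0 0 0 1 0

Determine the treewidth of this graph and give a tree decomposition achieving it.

Treewidth 2.
One optimal decomposition is:
Bags: B1 = {0, 4, 6}  B2 = {0, 1, 6}  B3 = {1, 2, 6}  B4 = {2, 6, 8}  B5 = {6, 7, 8}  B6 = {5, 6, 7}  B7 = {3, 5, 6}
Tree: B1–B2, B2–B3, B3–B4, B4–B5, B5–B6, B6–B7

Each bag holds 3 vertices, so the decomposition has width 2, which upper-bounds the treewidth. The edges 6–4–0–1–2–8–7–5–3–6 form a cycle, so G is not a tree and its treewidth is at least 2. Combining the bounds, tw(G) = 2.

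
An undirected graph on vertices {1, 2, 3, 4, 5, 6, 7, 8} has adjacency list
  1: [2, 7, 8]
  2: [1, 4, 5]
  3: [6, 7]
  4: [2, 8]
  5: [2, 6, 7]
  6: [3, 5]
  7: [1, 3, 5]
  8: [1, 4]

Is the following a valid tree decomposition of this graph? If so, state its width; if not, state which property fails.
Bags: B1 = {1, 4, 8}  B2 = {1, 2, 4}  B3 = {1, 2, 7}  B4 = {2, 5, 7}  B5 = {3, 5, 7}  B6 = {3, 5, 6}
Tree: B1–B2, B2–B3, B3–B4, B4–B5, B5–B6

Checking the three conditions: (i) the bags cover all of {1, 2, 3, 4, 5, 6, 7, 8}; (ii) for each edge, some bag contains both endpoints; (iii) the bags containing any fixed vertex form a subtree. All hold, so the decomposition is valid with width 3 − 1 = 2.

Yes; width 2.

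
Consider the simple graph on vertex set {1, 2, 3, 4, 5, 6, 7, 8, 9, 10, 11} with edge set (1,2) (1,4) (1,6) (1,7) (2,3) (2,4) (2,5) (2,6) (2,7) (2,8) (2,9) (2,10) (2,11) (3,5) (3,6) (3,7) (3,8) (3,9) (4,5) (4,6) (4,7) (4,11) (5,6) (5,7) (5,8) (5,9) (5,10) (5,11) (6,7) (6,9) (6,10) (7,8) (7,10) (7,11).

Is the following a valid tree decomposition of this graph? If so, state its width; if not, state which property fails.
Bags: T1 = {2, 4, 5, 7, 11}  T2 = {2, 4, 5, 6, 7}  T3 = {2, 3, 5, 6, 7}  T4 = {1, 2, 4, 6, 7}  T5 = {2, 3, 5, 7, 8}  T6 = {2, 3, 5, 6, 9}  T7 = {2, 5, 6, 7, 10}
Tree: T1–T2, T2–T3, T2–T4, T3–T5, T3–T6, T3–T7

Every vertex of G appears in some bag (union = {1, 2, 3, 4, 5, 6, 7, 8, 9, 10, 11}); every edge is covered by a bag; and for each vertex v the set of bags containing v is connected in the bag tree. The decomposition is therefore valid. The largest bag has 5 vertices, so the width is 4.

Yes; width 4.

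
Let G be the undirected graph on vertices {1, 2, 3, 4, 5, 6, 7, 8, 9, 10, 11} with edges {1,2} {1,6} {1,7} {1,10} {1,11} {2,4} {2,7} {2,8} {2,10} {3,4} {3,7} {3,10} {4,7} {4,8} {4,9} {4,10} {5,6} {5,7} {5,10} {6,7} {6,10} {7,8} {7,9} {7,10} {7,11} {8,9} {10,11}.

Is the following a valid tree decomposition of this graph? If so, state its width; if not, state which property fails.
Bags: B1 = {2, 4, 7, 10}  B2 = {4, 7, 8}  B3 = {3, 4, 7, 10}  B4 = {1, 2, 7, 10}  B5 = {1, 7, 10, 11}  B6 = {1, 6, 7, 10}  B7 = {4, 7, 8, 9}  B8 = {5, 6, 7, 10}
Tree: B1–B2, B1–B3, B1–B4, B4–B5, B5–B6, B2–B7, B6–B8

A tree decomposition must satisfy three properties: every vertex lies in some bag; for every edge, both endpoints lie together in some bag; and for every vertex, the bags containing it form a connected subtree. Here edge (2,8) lies in no bag, so the decomposition is invalid.

No — edge (2,8) lies in no bag.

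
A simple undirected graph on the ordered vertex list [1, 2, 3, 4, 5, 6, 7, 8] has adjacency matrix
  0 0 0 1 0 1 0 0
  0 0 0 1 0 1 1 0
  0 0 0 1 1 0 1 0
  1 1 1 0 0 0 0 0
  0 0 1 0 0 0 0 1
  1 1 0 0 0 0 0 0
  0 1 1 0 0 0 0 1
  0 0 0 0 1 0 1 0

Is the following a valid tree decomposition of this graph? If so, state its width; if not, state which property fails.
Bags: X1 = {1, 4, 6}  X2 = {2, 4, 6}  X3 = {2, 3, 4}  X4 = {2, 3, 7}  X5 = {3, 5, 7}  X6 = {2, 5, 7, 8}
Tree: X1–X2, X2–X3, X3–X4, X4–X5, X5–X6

A tree decomposition must satisfy three properties: every vertex lies in some bag; for every edge, both endpoints lie together in some bag; and for every vertex, the bags containing it form a connected subtree. Here bags containing vertex 2 are not connected in the tree, so the decomposition is invalid.

No — bags containing vertex 2 are not connected in the tree.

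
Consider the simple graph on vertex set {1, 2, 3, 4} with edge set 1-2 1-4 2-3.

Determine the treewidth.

1

A width-1 tree decomposition is:
Bags: B1 = {1, 2}  B2 = {2, 3}  B3 = {1, 4}
Tree: B1–B2, B1–B3
Each bag holds 2 vertices, so the decomposition has width 1, which upper-bounds the treewidth. Since G has at least one edge (e.g. 2–1), it is not an edgeless graph, so tw(G) ≥ 1. The upper and lower bounds meet at 1, so that is the treewidth.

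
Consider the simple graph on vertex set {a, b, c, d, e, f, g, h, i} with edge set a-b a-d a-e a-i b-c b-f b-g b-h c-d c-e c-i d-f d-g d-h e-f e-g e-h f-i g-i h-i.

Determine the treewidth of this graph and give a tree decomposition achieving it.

The largest bag has 5 vertices, giving width 4; this decomposition certifies tw(G) ≤ 4. For the lower bound: the 5 vertex sets {b,h}, {d,g}, {a,e}, {i}, {c} are disjoint, each induces a connected subgraph, and every pair is joined by at least one edge of G. Contracting each set to a single vertex therefore yields K_{5} as a minor, and since treewidth is minor-monotone, tw(G) ≥ tw(K_{5}) = 4. The upper and lower bounds meet at 4, so that is the treewidth.

Treewidth 4.
One such decomposition:
Bags: B1 = {b, d, e, h, i}  B2 = {b, d, e, g, i}  B3 = {a, b, d, e, i}  B4 = {b, c, d, e, i}  B5 = {b, d, e, f, i}
Tree: B1–B2, B2–B3, B3–B4, B4–B5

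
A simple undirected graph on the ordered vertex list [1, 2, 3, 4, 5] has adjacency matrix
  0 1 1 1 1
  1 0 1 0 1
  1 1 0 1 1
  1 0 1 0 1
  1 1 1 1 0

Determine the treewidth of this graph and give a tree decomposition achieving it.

Each bag holds 4 vertices, so the decomposition has width 3, which upper-bounds the treewidth. Conversely, {1, 2, 3, 5} is a clique of size 4, and the vertices of any clique must share a bag in every tree decomposition; so some bag has ≥ 4 vertices and tw(G) ≥ 3. Combining the bounds, tw(G) = 3.

Treewidth 3.
One such decomposition:
Bags: B1 = {1, 2, 3, 5}  B2 = {1, 3, 4, 5}
Tree: B1–B2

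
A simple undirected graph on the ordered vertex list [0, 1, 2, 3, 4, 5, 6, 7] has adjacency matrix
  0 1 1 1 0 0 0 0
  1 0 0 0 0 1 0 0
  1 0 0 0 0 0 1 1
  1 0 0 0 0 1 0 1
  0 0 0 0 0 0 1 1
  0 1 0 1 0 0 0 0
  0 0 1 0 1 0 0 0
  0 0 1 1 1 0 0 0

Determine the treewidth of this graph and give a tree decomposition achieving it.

Treewidth 2.
One optimal decomposition is:
Bags: B1 = {0, 1, 5}  B2 = {0, 3, 5}  B3 = {0, 2, 3}  B4 = {2, 3, 7}  B5 = {2, 6, 7}  B6 = {4, 6, 7}
Tree: B1–B2, B2–B3, B3–B4, B4–B5, B5–B6

Every bag has size at most 3, so the width is 3 − 1 = 2 and tw(G) ≤ 2. For the lower bound, G contains the cycle 1–5–3–0–1, so G is not a forest; only forests have treewidth ≤ 1, hence tw(G) ≥ 2. Hence tw(G) = 2 exactly.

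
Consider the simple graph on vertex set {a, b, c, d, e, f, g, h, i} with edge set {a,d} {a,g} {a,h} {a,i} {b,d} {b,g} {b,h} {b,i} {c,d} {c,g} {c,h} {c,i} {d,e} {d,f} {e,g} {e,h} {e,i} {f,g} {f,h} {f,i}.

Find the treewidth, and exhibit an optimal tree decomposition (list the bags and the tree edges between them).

The largest bag has 5 vertices, giving width 4; this decomposition certifies tw(G) ≤ 4. For the lower bound: the 5 vertex sets {a,d}, {f,i}, {c,h}, {g}, {e} are disjoint, each induces a connected subgraph, and every pair is joined by at least one edge of G. Contracting each set to a single vertex therefore yields K_{5} as a minor, and since treewidth is minor-monotone, tw(G) ≥ tw(K_{5}) = 4. Hence tw(G) = 4 exactly.

Treewidth 4.
Bags: B1 = {a, d, g, h, i}  B2 = {d, f, g, h, i}  B3 = {c, d, g, h, i}  B4 = {d, e, g, h, i}  B5 = {b, d, g, h, i}
Tree: B1–B2, B2–B3, B3–B4, B4–B5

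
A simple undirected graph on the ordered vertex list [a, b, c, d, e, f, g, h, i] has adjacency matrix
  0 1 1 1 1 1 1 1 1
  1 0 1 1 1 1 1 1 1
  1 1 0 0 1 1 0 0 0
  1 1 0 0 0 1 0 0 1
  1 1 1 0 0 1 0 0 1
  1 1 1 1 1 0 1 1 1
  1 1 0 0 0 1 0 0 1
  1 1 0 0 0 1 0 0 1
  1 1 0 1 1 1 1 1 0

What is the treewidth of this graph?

A width-4 tree decomposition is:
Bags: B1 = {a, b, e, f, i}  B2 = {a, b, f, h, i}  B3 = {a, b, c, e, f}  B4 = {a, b, f, g, i}  B5 = {a, b, d, f, i}
Tree: B1–B2, B1–B3, B2–B4, B4–B5
Each bag holds 5 vertices, so the decomposition has width 4, which upper-bounds the treewidth. For the lower bound, the 5 vertices {a, b, c, e, f} are pairwise adjacent, and any tree decomposition puts a clique entirely inside one bag — forcing width ≥ 4. Combining the bounds, tw(G) = 4.

4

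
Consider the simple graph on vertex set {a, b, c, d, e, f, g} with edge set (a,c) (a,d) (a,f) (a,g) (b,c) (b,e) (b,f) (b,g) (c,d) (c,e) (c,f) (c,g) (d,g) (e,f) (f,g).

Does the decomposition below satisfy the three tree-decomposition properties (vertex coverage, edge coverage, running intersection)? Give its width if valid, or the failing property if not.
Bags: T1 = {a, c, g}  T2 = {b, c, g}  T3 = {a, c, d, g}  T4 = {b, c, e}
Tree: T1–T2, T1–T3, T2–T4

No — vertex f appears in no bag.

A tree decomposition must satisfy three properties: every vertex lies in some bag; for every edge, both endpoints lie together in some bag; and for every vertex, the bags containing it form a connected subtree. Here vertex f appears in no bag, so the decomposition is invalid.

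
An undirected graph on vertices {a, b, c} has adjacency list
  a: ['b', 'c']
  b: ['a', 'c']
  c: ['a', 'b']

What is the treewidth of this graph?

A width-2 tree decomposition is:
Bags: B1 = {a, b, c}
Tree: (single bag)
With just one bag of size 3, the width is 3 − 1 = 2, so tw(G) ≤ 2. On the other hand G contains the 3-clique {a, b, c}. A clique must lie in a single bag of any decomposition, so no decomposition can have width below 2. Therefore the treewidth is 2.

2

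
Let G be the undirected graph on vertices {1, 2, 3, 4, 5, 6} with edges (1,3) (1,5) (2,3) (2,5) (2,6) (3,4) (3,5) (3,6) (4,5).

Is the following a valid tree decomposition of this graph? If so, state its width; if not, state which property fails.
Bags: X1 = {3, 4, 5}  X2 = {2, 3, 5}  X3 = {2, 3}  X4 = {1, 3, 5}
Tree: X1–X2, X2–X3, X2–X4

A tree decomposition must satisfy three properties: every vertex lies in some bag; for every edge, both endpoints lie together in some bag; and for every vertex, the bags containing it form a connected subtree. Here vertex 6 appears in no bag, so the decomposition is invalid.

No — vertex 6 appears in no bag.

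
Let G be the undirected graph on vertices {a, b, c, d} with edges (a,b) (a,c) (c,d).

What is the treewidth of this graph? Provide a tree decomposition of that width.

The largest bag has 2 vertices, giving width 1; this decomposition certifies tw(G) ≤ 1. Since G has at least one edge (e.g. b–a), it is not an edgeless graph, so tw(G) ≥ 1. The upper and lower bounds meet at 1, so that is the treewidth.

Treewidth 1.
Bags: B1 = {a, b}  B2 = {a, c}  B3 = {c, d}
Tree: B1–B2, B2–B3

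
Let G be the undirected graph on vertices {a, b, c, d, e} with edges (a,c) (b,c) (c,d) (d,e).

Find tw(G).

1

A width-1 tree decomposition is:
Bags: B1 = {c, d}  B2 = {d, e}  B3 = {b, c}  B4 = {a, c}
Tree: B1–B2, B1–B3, B3–B4
The largest bag has 2 vertices, giving width 1; this decomposition certifies tw(G) ≤ 1. G has an edge, so its treewidth is at least 1. The upper and lower bounds meet at 1, so that is the treewidth.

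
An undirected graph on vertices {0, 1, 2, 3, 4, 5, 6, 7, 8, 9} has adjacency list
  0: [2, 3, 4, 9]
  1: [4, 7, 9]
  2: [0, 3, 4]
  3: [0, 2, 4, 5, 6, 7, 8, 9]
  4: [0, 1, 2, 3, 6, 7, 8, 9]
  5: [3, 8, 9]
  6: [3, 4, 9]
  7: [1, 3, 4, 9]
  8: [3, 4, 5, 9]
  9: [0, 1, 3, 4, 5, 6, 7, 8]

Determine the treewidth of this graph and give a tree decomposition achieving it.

Treewidth 3.
Bags: B1 = {3, 4, 8, 9}  B2 = {0, 3, 4, 9}  B3 = {3, 4, 6, 9}  B4 = {3, 4, 7, 9}  B5 = {0, 2, 3, 4}  B6 = {1, 4, 7, 9}  B7 = {3, 5, 8, 9}
Tree: B1–B2, B2–B3, B3–B4, B2–B5, B4–B6, B1–B7

The largest bag has 4 vertices, giving width 3; this decomposition certifies tw(G) ≤ 3. On the other hand G contains the 4-clique {1, 4, 7, 9}. A clique must lie in a single bag of any decomposition, so no decomposition can have width below 3. Combining the bounds, tw(G) = 3.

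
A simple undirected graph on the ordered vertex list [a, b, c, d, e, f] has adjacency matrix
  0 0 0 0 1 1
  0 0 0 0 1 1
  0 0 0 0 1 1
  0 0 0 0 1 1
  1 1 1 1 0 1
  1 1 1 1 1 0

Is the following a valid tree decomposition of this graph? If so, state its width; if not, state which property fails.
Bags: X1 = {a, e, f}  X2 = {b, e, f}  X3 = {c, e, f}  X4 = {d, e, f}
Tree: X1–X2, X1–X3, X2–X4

Checking the three conditions: (i) the bags cover all of {a, b, c, d, e, f}; (ii) for each edge, some bag contains both endpoints; (iii) the bags containing any fixed vertex form a subtree. All hold, so the decomposition is valid with width 3 − 1 = 2.

Yes; width 2.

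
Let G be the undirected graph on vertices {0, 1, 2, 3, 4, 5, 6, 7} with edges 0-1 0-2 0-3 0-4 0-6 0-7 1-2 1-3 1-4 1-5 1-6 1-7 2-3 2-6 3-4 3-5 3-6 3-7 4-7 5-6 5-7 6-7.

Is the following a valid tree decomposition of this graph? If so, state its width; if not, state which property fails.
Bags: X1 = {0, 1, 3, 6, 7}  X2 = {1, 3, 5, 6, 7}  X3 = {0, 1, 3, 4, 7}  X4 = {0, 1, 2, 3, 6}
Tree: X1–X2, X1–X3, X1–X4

Checking the three conditions: (i) the bags cover all of {0, 1, 2, 3, 4, 5, 6, 7}; (ii) for each edge, some bag contains both endpoints; (iii) the bags containing any fixed vertex form a subtree. All hold, so the decomposition is valid with width 5 − 1 = 4.

Yes; width 4.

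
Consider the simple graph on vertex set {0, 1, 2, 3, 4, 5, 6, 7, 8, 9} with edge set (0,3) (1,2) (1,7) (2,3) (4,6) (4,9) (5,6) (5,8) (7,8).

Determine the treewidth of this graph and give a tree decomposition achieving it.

Treewidth 1.
One such decomposition:
Bags: B1 = {0, 3}  B2 = {2, 3}  B3 = {1, 2}  B4 = {1, 7}  B5 = {7, 8}  B6 = {5, 8}  B7 = {5, 6}  B8 = {4, 6}  B9 = {4, 9}
Tree: B1–B2, B2–B3, B3–B4, B4–B5, B5–B6, B6–B7, B7–B8, B8–B9

Every bag has size at most 2, so the width is 2 − 1 = 1 and tw(G) ≤ 1. Since G has at least one edge (e.g. 0–3), it is not an edgeless graph, so tw(G) ≥ 1. Therefore the treewidth is 1.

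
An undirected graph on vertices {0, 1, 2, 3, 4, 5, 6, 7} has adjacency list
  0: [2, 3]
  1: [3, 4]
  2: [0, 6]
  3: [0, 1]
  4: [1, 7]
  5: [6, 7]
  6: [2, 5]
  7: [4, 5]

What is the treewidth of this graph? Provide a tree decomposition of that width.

The largest bag has 3 vertices, giving width 2; this decomposition certifies tw(G) ≤ 2. Since 0–3–1–4–7–5–6–2–0 is a cycle in G, G is not acyclic. Forests are exactly the graphs of treewidth ≤ 1, so tw(G) ≥ 2. The upper and lower bounds meet at 2, so that is the treewidth.

Treewidth 2.
One optimal decomposition is:
Bags: B1 = {0, 1, 3}  B2 = {0, 1, 4}  B3 = {0, 4, 7}  B4 = {0, 5, 7}  B5 = {0, 5, 6}  B6 = {0, 2, 6}
Tree: B1–B2, B2–B3, B3–B4, B4–B5, B5–B6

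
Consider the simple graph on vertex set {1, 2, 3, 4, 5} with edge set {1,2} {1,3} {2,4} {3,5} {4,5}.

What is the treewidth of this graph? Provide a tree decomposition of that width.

Treewidth 2.
Bags: B1 = {2, 4, 5}  B2 = {1, 2, 5}  B3 = {1, 3, 5}
Tree: B1–B2, B2–B3

The largest bag has 3 vertices, giving width 2; this decomposition certifies tw(G) ≤ 2. The edges 5–4–2–1–3–5 form a cycle, so G is not a tree and its treewidth is at least 2. Combining the bounds, tw(G) = 2.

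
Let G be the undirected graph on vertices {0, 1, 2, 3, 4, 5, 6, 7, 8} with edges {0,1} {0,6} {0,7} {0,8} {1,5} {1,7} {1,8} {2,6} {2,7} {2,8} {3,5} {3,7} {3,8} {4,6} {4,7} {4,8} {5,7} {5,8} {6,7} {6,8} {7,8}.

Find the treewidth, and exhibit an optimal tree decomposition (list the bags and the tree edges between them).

Treewidth 3.
Bags: B1 = {0, 1, 7, 8}  B2 = {0, 6, 7, 8}  B3 = {1, 5, 7, 8}  B4 = {3, 5, 7, 8}  B5 = {4, 6, 7, 8}  B6 = {2, 6, 7, 8}
Tree: B1–B2, B1–B3, B3–B4, B2–B5, B2–B6

Each bag holds 4 vertices, so the decomposition has width 3, which upper-bounds the treewidth. For the lower bound, the 4 vertices {0, 1, 7, 8} are pairwise adjacent, and any tree decomposition puts a clique entirely inside one bag — forcing width ≥ 3. The upper and lower bounds meet at 3, so that is the treewidth.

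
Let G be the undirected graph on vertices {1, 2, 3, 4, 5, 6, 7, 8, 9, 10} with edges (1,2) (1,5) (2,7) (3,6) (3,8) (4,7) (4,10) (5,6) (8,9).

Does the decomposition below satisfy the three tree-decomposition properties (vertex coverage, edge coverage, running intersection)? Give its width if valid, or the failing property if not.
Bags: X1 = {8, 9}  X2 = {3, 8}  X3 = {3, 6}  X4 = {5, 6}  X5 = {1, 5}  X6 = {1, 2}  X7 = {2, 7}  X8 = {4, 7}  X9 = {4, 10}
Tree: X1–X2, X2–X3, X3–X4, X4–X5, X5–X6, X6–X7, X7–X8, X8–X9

Vertex coverage: the bags together contain {1, 2, 3, 4, 5, 6, 7, 8, 9, 10}, the full vertex set. Edge coverage: each edge of G has both endpoints in at least one bag. Running intersection: for every vertex, the bags containing it form a connected subtree. All three properties hold, so this is a valid tree decomposition of width max|bag| − 1 = 1, and hence tw(G) ≤ 1.

Yes; width 1.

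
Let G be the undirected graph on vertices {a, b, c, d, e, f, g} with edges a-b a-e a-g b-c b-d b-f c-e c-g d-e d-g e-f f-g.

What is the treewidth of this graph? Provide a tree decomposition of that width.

Treewidth 3.
Bags: B1 = {b, d, e, g}  B2 = {b, e, f, g}  B3 = {b, c, e, g}  B4 = {a, b, e, g}
Tree: B1–B2, B2–B3, B3–B4

The largest bag has 4 vertices, giving width 3; this decomposition certifies tw(G) ≤ 3. For the lower bound: the 4 vertex sets {d,e}, {f,g}, {b}, {c} are disjoint, each induces a connected subgraph, and every pair is joined by at least one edge of G. Contracting each set to a single vertex therefore yields K_{4} as a minor, and since treewidth is minor-monotone, tw(G) ≥ tw(K_{4}) = 3. Therefore the treewidth is 3.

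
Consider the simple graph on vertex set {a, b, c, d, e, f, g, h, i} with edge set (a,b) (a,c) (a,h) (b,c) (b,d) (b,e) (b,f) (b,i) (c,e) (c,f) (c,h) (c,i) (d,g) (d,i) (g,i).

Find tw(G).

A width-2 tree decomposition is:
Bags: B1 = {a, b, c}  B2 = {b, c, f}  B3 = {a, c, h}  B4 = {b, c, i}  B5 = {b, d, i}  B6 = {d, g, i}  B7 = {b, c, e}
Tree: B1–B2, B1–B3, B2–B4, B4–B5, B5–B6, B2–B7
The largest bag has 3 vertices, giving width 2; this decomposition certifies tw(G) ≤ 2. Conversely, {d, g, i} is a clique of size 3, and the vertices of any clique must share a bag in every tree decomposition; so some bag has ≥ 3 vertices and tw(G) ≥ 2. Therefore the treewidth is 2.

2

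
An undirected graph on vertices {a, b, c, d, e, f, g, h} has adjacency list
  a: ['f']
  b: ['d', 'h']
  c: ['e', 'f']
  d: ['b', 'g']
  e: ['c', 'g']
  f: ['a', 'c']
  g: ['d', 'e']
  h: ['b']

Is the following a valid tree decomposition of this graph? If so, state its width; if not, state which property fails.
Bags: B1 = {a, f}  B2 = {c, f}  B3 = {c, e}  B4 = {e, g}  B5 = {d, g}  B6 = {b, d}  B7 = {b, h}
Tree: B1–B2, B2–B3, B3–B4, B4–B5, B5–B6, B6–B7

Yes; width 1.

Vertex coverage: the bags together contain {a, b, c, d, e, f, g, h}, the full vertex set. Edge coverage: each edge of G has both endpoints in at least one bag. Running intersection: for every vertex, the bags containing it form a connected subtree. All three properties hold, so this is a valid tree decomposition of width max|bag| − 1 = 1, and hence tw(G) ≤ 1.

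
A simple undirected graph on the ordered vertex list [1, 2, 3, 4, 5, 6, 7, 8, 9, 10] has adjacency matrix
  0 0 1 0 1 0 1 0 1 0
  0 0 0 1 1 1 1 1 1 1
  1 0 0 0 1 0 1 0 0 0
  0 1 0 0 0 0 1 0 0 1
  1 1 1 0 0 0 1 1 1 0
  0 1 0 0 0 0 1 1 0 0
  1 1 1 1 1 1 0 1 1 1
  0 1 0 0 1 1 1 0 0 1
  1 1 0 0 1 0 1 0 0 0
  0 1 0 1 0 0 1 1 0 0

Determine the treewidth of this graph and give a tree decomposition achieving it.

Treewidth 3.
Bags: B1 = {2, 6, 7, 8}  B2 = {2, 7, 8, 10}  B3 = {2, 4, 7, 10}  B4 = {2, 5, 7, 8}  B5 = {2, 5, 7, 9}  B6 = {1, 5, 7, 9}  B7 = {1, 3, 5, 7}
Tree: B1–B2, B2–B3, B1–B4, B4–B5, B5–B6, B6–B7

Each bag holds 4 vertices, so the decomposition has width 3, which upper-bounds the treewidth. For the lower bound, the 4 vertices {1, 5, 7, 9} are pairwise adjacent, and any tree decomposition puts a clique entirely inside one bag — forcing width ≥ 3. Therefore the treewidth is 3.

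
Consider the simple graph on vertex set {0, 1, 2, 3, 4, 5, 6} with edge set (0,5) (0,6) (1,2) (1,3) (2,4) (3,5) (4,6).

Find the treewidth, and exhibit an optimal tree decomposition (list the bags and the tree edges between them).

Every bag has size at most 3, so the width is 3 − 1 = 2 and tw(G) ≤ 2. Since 6–0–5–3–1–2–4–6 is a cycle in G, G is not acyclic. Forests are exactly the graphs of treewidth ≤ 1, so tw(G) ≥ 2. Hence tw(G) = 2 exactly.

Treewidth 2.
Bags: B1 = {0, 5, 6}  B2 = {3, 5, 6}  B3 = {1, 3, 6}  B4 = {1, 2, 6}  B5 = {2, 4, 6}
Tree: B1–B2, B2–B3, B3–B4, B4–B5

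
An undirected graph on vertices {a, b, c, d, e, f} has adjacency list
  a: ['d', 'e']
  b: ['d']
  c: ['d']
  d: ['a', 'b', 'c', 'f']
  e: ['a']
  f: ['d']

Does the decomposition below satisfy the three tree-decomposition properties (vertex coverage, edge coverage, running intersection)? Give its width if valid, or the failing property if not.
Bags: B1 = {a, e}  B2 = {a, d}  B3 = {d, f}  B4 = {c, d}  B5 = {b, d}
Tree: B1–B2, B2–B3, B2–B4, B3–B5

Yes; width 1.

Vertex coverage: the bags together contain {a, b, c, d, e, f}, the full vertex set. Edge coverage: each edge of G has both endpoints in at least one bag. Running intersection: for every vertex, the bags containing it form a connected subtree. All three properties hold, so this is a valid tree decomposition of width max|bag| − 1 = 1, and hence tw(G) ≤ 1.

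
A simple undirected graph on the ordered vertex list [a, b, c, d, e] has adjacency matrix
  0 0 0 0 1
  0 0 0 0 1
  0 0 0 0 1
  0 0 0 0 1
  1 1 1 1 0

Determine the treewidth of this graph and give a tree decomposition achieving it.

The largest bag has 2 vertices, giving width 1; this decomposition certifies tw(G) ≤ 1. G has an edge, so its treewidth is at least 1. The upper and lower bounds meet at 1, so that is the treewidth.

Treewidth 1.
Bags: B1 = {c, e}  B2 = {d, e}  B3 = {b, e}  B4 = {a, e}
Tree: B1–B2, B1–B3, B2–B4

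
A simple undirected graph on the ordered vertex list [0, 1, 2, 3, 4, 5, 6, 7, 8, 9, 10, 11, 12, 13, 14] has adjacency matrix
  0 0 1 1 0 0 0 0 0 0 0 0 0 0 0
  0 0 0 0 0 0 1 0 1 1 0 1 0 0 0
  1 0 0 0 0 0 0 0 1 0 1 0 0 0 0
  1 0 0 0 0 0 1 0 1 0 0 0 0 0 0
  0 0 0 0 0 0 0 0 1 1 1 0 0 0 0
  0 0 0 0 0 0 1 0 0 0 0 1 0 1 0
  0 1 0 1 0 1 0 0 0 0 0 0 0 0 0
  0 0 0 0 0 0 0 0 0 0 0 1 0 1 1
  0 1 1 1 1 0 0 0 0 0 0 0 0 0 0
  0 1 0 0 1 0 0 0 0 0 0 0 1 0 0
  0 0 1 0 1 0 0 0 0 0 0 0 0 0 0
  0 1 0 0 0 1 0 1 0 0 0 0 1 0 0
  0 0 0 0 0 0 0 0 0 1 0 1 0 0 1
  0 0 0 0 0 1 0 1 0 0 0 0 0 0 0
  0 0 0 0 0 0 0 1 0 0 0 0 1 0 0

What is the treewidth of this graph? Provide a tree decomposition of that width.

Each bag holds 4 vertices, so the decomposition has width 3, which upper-bounds the treewidth. For the lower bound: the 4 vertex sets {7,13,14}, {5}, {11}, {1,6,9,12} are disjoint, each induces a connected subgraph, and every pair is joined by at least one edge of G. Contracting each set to a single vertex therefore yields K_{4} as a minor, and since treewidth is minor-monotone, tw(G) ≥ tw(K_{4}) = 3. Combining the bounds, tw(G) = 3.

Treewidth 3.
Bags: B1 = {5, 7, 13, 14}  B2 = {5, 7, 11, 14}  B3 = {5, 11, 12, 14}  B4 = {5, 6, 11, 12}  B5 = {1, 6, 11, 12}  B6 = {1, 6, 9, 12}  B7 = {1, 3, 6, 9}  B8 = {1, 3, 8, 9}  B9 = {3, 4, 8, 9}  B10 = {0, 3, 4, 8}  B11 = {0, 2, 4, 8}  B12 = {0, 2, 4, 10}
Tree: B1–B2, B2–B3, B3–B4, B4–B5, B5–B6, B6–B7, B7–B8, B8–B9, B9–B10, B10–B11, B11–B12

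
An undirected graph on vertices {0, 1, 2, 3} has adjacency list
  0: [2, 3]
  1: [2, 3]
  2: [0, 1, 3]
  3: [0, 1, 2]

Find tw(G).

A width-2 tree decomposition is:
Bags: B1 = {0, 2, 3}  B2 = {1, 2, 3}
Tree: B1–B2
The largest bag has 3 vertices, giving width 2; this decomposition certifies tw(G) ≤ 2. On the other hand G contains the 3-clique {0, 2, 3}. A clique must lie in a single bag of any decomposition, so no decomposition can have width below 2. Therefore the treewidth is 2.

2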